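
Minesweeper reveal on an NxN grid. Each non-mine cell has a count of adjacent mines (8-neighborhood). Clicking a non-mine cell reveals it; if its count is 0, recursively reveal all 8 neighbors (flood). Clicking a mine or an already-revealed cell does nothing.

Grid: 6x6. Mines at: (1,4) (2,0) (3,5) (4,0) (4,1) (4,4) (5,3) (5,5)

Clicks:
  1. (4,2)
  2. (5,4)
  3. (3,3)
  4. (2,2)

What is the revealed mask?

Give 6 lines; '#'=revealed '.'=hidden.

Answer: ####..
####..
.###..
.###..
..#...
....#.

Derivation:
Click 1 (4,2) count=2: revealed 1 new [(4,2)] -> total=1
Click 2 (5,4) count=3: revealed 1 new [(5,4)] -> total=2
Click 3 (3,3) count=1: revealed 1 new [(3,3)] -> total=3
Click 4 (2,2) count=0: revealed 13 new [(0,0) (0,1) (0,2) (0,3) (1,0) (1,1) (1,2) (1,3) (2,1) (2,2) (2,3) (3,1) (3,2)] -> total=16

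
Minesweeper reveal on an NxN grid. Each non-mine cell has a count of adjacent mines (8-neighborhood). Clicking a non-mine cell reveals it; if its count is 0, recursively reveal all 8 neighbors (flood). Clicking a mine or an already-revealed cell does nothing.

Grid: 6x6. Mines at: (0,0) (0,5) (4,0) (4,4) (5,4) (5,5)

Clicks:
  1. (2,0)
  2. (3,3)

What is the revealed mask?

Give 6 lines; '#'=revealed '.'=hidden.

Answer: .####.
######
######
######
.###..
.###..

Derivation:
Click 1 (2,0) count=0: revealed 28 new [(0,1) (0,2) (0,3) (0,4) (1,0) (1,1) (1,2) (1,3) (1,4) (1,5) (2,0) (2,1) (2,2) (2,3) (2,4) (2,5) (3,0) (3,1) (3,2) (3,3) (3,4) (3,5) (4,1) (4,2) (4,3) (5,1) (5,2) (5,3)] -> total=28
Click 2 (3,3) count=1: revealed 0 new [(none)] -> total=28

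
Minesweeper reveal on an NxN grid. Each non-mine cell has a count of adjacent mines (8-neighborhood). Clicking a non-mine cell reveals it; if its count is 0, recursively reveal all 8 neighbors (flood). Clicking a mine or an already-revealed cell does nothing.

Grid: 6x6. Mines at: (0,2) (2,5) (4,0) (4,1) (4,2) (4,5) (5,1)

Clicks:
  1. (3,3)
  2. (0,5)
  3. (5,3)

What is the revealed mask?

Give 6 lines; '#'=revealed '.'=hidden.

Answer: ...###
...###
......
...#..
......
...#..

Derivation:
Click 1 (3,3) count=1: revealed 1 new [(3,3)] -> total=1
Click 2 (0,5) count=0: revealed 6 new [(0,3) (0,4) (0,5) (1,3) (1,4) (1,5)] -> total=7
Click 3 (5,3) count=1: revealed 1 new [(5,3)] -> total=8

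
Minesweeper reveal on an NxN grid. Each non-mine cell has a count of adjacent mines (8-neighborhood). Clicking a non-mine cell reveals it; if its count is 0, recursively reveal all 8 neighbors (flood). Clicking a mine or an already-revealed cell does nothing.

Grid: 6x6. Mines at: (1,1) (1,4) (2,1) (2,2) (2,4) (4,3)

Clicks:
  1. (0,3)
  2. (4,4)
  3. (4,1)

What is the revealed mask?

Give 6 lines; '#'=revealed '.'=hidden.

Answer: ...#..
......
......
###...
###.#.
###...

Derivation:
Click 1 (0,3) count=1: revealed 1 new [(0,3)] -> total=1
Click 2 (4,4) count=1: revealed 1 new [(4,4)] -> total=2
Click 3 (4,1) count=0: revealed 9 new [(3,0) (3,1) (3,2) (4,0) (4,1) (4,2) (5,0) (5,1) (5,2)] -> total=11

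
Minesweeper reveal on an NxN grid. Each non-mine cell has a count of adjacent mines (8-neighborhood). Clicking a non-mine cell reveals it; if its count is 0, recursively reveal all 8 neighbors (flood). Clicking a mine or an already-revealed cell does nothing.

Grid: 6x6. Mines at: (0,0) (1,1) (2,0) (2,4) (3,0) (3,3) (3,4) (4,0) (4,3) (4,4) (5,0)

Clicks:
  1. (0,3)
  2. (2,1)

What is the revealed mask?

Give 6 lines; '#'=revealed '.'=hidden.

Answer: ..####
..####
.#....
......
......
......

Derivation:
Click 1 (0,3) count=0: revealed 8 new [(0,2) (0,3) (0,4) (0,5) (1,2) (1,3) (1,4) (1,5)] -> total=8
Click 2 (2,1) count=3: revealed 1 new [(2,1)] -> total=9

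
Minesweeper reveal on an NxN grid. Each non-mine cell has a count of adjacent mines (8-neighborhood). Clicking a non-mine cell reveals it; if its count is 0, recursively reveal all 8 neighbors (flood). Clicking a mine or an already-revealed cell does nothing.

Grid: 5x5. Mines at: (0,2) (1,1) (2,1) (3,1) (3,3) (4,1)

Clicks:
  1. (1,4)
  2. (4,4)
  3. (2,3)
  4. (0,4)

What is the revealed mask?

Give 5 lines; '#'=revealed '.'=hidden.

Answer: ...##
...##
...##
.....
....#

Derivation:
Click 1 (1,4) count=0: revealed 6 new [(0,3) (0,4) (1,3) (1,4) (2,3) (2,4)] -> total=6
Click 2 (4,4) count=1: revealed 1 new [(4,4)] -> total=7
Click 3 (2,3) count=1: revealed 0 new [(none)] -> total=7
Click 4 (0,4) count=0: revealed 0 new [(none)] -> total=7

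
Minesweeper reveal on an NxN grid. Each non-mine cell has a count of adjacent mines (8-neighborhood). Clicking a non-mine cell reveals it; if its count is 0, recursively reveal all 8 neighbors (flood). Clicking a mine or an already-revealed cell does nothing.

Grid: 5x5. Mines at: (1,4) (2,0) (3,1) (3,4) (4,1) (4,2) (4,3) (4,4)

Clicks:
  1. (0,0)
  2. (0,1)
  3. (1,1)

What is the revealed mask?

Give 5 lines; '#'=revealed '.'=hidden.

Click 1 (0,0) count=0: revealed 11 new [(0,0) (0,1) (0,2) (0,3) (1,0) (1,1) (1,2) (1,3) (2,1) (2,2) (2,3)] -> total=11
Click 2 (0,1) count=0: revealed 0 new [(none)] -> total=11
Click 3 (1,1) count=1: revealed 0 new [(none)] -> total=11

Answer: ####.
####.
.###.
.....
.....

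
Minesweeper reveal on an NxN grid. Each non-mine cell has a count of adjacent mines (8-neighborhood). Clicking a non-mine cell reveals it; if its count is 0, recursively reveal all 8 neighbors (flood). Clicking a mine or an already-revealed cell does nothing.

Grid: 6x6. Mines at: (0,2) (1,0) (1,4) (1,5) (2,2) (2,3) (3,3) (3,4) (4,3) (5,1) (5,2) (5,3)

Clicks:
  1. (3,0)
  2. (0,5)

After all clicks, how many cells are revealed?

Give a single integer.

Answer: 7

Derivation:
Click 1 (3,0) count=0: revealed 6 new [(2,0) (2,1) (3,0) (3,1) (4,0) (4,1)] -> total=6
Click 2 (0,5) count=2: revealed 1 new [(0,5)] -> total=7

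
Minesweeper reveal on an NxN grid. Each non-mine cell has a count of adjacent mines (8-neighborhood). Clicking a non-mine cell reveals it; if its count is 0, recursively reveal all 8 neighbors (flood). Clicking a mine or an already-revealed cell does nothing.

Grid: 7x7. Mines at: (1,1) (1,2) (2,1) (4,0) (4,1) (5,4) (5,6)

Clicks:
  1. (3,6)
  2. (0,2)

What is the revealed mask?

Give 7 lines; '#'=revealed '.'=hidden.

Click 1 (3,6) count=0: revealed 23 new [(0,3) (0,4) (0,5) (0,6) (1,3) (1,4) (1,5) (1,6) (2,2) (2,3) (2,4) (2,5) (2,6) (3,2) (3,3) (3,4) (3,5) (3,6) (4,2) (4,3) (4,4) (4,5) (4,6)] -> total=23
Click 2 (0,2) count=2: revealed 1 new [(0,2)] -> total=24

Answer: ..#####
...####
..#####
..#####
..#####
.......
.......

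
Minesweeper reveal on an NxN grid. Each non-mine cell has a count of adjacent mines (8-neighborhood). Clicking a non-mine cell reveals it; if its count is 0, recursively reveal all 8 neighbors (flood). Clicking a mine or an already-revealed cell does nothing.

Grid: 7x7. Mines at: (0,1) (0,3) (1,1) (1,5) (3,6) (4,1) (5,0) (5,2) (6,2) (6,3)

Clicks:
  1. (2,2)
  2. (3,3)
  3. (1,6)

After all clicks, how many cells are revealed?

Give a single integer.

Answer: 24

Derivation:
Click 1 (2,2) count=1: revealed 1 new [(2,2)] -> total=1
Click 2 (3,3) count=0: revealed 22 new [(1,2) (1,3) (1,4) (2,3) (2,4) (2,5) (3,2) (3,3) (3,4) (3,5) (4,2) (4,3) (4,4) (4,5) (4,6) (5,3) (5,4) (5,5) (5,6) (6,4) (6,5) (6,6)] -> total=23
Click 3 (1,6) count=1: revealed 1 new [(1,6)] -> total=24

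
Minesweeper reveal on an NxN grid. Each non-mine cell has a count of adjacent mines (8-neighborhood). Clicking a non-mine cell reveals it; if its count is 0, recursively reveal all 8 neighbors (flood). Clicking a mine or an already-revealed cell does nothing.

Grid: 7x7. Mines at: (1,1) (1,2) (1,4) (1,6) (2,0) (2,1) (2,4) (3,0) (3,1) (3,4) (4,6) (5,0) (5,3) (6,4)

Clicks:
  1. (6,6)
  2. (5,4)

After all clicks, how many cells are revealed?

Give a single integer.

Click 1 (6,6) count=0: revealed 4 new [(5,5) (5,6) (6,5) (6,6)] -> total=4
Click 2 (5,4) count=2: revealed 1 new [(5,4)] -> total=5

Answer: 5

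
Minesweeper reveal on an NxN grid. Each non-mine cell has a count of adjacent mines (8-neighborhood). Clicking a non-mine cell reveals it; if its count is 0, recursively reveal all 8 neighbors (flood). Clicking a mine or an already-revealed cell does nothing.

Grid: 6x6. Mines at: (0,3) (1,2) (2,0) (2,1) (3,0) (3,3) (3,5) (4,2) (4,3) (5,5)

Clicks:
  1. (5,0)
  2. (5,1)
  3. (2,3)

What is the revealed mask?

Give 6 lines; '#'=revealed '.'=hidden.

Click 1 (5,0) count=0: revealed 4 new [(4,0) (4,1) (5,0) (5,1)] -> total=4
Click 2 (5,1) count=1: revealed 0 new [(none)] -> total=4
Click 3 (2,3) count=2: revealed 1 new [(2,3)] -> total=5

Answer: ......
......
...#..
......
##....
##....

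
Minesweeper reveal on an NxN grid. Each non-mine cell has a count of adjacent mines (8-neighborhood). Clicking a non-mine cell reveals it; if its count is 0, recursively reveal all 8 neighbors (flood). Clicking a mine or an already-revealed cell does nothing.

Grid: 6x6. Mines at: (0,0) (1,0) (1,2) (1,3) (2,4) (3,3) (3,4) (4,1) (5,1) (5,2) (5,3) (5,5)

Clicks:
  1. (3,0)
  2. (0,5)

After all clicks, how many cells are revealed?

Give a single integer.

Click 1 (3,0) count=1: revealed 1 new [(3,0)] -> total=1
Click 2 (0,5) count=0: revealed 4 new [(0,4) (0,5) (1,4) (1,5)] -> total=5

Answer: 5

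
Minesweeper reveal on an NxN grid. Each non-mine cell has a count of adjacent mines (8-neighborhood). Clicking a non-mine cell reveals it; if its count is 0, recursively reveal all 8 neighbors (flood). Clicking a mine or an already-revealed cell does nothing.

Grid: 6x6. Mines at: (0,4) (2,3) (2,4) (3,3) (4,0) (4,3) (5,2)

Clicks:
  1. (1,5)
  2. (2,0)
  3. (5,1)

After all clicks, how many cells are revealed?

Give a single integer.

Click 1 (1,5) count=2: revealed 1 new [(1,5)] -> total=1
Click 2 (2,0) count=0: revealed 14 new [(0,0) (0,1) (0,2) (0,3) (1,0) (1,1) (1,2) (1,3) (2,0) (2,1) (2,2) (3,0) (3,1) (3,2)] -> total=15
Click 3 (5,1) count=2: revealed 1 new [(5,1)] -> total=16

Answer: 16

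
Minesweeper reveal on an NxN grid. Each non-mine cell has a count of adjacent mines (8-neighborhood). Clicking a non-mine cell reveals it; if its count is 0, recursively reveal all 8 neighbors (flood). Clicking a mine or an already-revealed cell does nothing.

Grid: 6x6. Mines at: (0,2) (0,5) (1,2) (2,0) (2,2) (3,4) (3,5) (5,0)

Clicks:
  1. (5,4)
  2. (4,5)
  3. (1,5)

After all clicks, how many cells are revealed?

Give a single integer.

Answer: 14

Derivation:
Click 1 (5,4) count=0: revealed 13 new [(3,1) (3,2) (3,3) (4,1) (4,2) (4,3) (4,4) (4,5) (5,1) (5,2) (5,3) (5,4) (5,5)] -> total=13
Click 2 (4,5) count=2: revealed 0 new [(none)] -> total=13
Click 3 (1,5) count=1: revealed 1 new [(1,5)] -> total=14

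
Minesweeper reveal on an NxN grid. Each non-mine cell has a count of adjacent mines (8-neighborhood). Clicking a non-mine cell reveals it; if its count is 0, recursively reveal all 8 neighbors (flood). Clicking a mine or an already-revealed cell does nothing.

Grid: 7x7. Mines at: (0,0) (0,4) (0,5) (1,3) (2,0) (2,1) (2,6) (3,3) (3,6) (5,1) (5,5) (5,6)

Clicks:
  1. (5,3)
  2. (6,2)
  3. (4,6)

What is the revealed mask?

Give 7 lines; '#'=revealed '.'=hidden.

Click 1 (5,3) count=0: revealed 9 new [(4,2) (4,3) (4,4) (5,2) (5,3) (5,4) (6,2) (6,3) (6,4)] -> total=9
Click 2 (6,2) count=1: revealed 0 new [(none)] -> total=9
Click 3 (4,6) count=3: revealed 1 new [(4,6)] -> total=10

Answer: .......
.......
.......
.......
..###.#
..###..
..###..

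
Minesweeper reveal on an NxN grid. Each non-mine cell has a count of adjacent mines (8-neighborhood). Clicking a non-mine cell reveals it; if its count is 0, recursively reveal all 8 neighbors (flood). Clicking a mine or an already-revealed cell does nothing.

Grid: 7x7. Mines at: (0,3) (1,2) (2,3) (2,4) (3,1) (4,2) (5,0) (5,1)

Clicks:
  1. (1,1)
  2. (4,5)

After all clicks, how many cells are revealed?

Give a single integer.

Answer: 27

Derivation:
Click 1 (1,1) count=1: revealed 1 new [(1,1)] -> total=1
Click 2 (4,5) count=0: revealed 26 new [(0,4) (0,5) (0,6) (1,4) (1,5) (1,6) (2,5) (2,6) (3,3) (3,4) (3,5) (3,6) (4,3) (4,4) (4,5) (4,6) (5,2) (5,3) (5,4) (5,5) (5,6) (6,2) (6,3) (6,4) (6,5) (6,6)] -> total=27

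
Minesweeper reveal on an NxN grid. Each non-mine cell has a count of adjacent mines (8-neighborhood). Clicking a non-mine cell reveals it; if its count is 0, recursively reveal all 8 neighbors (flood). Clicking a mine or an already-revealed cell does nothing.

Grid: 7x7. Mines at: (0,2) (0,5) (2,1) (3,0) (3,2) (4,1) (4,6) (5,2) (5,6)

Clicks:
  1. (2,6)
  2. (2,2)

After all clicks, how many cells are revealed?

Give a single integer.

Click 1 (2,6) count=0: revealed 21 new [(1,3) (1,4) (1,5) (1,6) (2,3) (2,4) (2,5) (2,6) (3,3) (3,4) (3,5) (3,6) (4,3) (4,4) (4,5) (5,3) (5,4) (5,5) (6,3) (6,4) (6,5)] -> total=21
Click 2 (2,2) count=2: revealed 1 new [(2,2)] -> total=22

Answer: 22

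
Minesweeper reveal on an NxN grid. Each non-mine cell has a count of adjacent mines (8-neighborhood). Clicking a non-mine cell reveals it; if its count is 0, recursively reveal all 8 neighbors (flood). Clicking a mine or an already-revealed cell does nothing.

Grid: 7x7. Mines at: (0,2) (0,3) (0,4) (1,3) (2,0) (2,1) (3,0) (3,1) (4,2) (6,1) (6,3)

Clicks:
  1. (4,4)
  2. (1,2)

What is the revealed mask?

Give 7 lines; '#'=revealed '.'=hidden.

Answer: .....##
..#.###
...####
...####
...####
...####
....###

Derivation:
Click 1 (4,4) count=0: revealed 24 new [(0,5) (0,6) (1,4) (1,5) (1,6) (2,3) (2,4) (2,5) (2,6) (3,3) (3,4) (3,5) (3,6) (4,3) (4,4) (4,5) (4,6) (5,3) (5,4) (5,5) (5,6) (6,4) (6,5) (6,6)] -> total=24
Click 2 (1,2) count=4: revealed 1 new [(1,2)] -> total=25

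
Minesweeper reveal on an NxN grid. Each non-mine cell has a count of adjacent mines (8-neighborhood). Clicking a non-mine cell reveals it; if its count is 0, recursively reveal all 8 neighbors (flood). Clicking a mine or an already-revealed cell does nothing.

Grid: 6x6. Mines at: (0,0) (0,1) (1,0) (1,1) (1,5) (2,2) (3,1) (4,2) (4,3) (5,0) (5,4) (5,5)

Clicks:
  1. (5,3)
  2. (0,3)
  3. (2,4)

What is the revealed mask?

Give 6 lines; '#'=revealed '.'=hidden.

Answer: ..###.
..###.
....#.
......
......
...#..

Derivation:
Click 1 (5,3) count=3: revealed 1 new [(5,3)] -> total=1
Click 2 (0,3) count=0: revealed 6 new [(0,2) (0,3) (0,4) (1,2) (1,3) (1,4)] -> total=7
Click 3 (2,4) count=1: revealed 1 new [(2,4)] -> total=8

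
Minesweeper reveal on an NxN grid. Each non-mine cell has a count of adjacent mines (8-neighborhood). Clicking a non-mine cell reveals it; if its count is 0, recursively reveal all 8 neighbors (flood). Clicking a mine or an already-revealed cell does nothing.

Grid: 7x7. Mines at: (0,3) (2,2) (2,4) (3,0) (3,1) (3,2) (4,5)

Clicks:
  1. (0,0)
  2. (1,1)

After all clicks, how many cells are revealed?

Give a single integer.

Click 1 (0,0) count=0: revealed 8 new [(0,0) (0,1) (0,2) (1,0) (1,1) (1,2) (2,0) (2,1)] -> total=8
Click 2 (1,1) count=1: revealed 0 new [(none)] -> total=8

Answer: 8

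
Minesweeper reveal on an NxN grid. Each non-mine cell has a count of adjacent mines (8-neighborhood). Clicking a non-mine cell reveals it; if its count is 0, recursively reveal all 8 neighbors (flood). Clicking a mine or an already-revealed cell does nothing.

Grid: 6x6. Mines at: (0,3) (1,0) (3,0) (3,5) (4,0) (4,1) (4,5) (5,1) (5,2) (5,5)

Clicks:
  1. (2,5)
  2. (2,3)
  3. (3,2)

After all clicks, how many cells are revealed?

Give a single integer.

Answer: 16

Derivation:
Click 1 (2,5) count=1: revealed 1 new [(2,5)] -> total=1
Click 2 (2,3) count=0: revealed 15 new [(1,1) (1,2) (1,3) (1,4) (2,1) (2,2) (2,3) (2,4) (3,1) (3,2) (3,3) (3,4) (4,2) (4,3) (4,4)] -> total=16
Click 3 (3,2) count=1: revealed 0 new [(none)] -> total=16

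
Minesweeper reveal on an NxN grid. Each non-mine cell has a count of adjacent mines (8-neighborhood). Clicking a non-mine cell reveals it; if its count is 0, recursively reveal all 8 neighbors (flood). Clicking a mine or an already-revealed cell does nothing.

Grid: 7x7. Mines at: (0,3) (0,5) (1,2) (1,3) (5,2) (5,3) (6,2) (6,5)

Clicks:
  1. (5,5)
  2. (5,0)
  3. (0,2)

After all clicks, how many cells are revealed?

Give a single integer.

Click 1 (5,5) count=1: revealed 1 new [(5,5)] -> total=1
Click 2 (5,0) count=0: revealed 34 new [(0,0) (0,1) (1,0) (1,1) (1,4) (1,5) (1,6) (2,0) (2,1) (2,2) (2,3) (2,4) (2,5) (2,6) (3,0) (3,1) (3,2) (3,3) (3,4) (3,5) (3,6) (4,0) (4,1) (4,2) (4,3) (4,4) (4,5) (4,6) (5,0) (5,1) (5,4) (5,6) (6,0) (6,1)] -> total=35
Click 3 (0,2) count=3: revealed 1 new [(0,2)] -> total=36

Answer: 36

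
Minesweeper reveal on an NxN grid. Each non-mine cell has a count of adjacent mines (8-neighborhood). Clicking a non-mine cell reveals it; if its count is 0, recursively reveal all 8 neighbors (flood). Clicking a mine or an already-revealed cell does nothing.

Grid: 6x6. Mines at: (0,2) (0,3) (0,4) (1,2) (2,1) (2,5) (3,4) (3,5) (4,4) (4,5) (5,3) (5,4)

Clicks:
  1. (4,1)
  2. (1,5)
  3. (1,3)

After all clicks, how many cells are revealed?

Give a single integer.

Click 1 (4,1) count=0: revealed 9 new [(3,0) (3,1) (3,2) (4,0) (4,1) (4,2) (5,0) (5,1) (5,2)] -> total=9
Click 2 (1,5) count=2: revealed 1 new [(1,5)] -> total=10
Click 3 (1,3) count=4: revealed 1 new [(1,3)] -> total=11

Answer: 11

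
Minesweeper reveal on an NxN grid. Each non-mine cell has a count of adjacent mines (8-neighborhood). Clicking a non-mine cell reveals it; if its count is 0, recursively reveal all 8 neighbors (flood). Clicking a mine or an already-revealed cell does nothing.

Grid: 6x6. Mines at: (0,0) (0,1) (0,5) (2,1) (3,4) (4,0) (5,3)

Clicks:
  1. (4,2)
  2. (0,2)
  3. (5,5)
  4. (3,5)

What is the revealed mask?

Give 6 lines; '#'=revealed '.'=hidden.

Answer: ..#...
......
......
.....#
..#.##
....##

Derivation:
Click 1 (4,2) count=1: revealed 1 new [(4,2)] -> total=1
Click 2 (0,2) count=1: revealed 1 new [(0,2)] -> total=2
Click 3 (5,5) count=0: revealed 4 new [(4,4) (4,5) (5,4) (5,5)] -> total=6
Click 4 (3,5) count=1: revealed 1 new [(3,5)] -> total=7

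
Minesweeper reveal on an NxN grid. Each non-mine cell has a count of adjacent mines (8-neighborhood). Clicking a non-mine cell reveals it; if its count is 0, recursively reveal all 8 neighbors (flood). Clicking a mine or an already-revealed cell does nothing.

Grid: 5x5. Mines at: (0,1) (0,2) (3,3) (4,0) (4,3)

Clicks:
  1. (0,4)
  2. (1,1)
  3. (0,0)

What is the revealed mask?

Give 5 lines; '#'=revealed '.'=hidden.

Answer: #..##
.#.##
...##
.....
.....

Derivation:
Click 1 (0,4) count=0: revealed 6 new [(0,3) (0,4) (1,3) (1,4) (2,3) (2,4)] -> total=6
Click 2 (1,1) count=2: revealed 1 new [(1,1)] -> total=7
Click 3 (0,0) count=1: revealed 1 new [(0,0)] -> total=8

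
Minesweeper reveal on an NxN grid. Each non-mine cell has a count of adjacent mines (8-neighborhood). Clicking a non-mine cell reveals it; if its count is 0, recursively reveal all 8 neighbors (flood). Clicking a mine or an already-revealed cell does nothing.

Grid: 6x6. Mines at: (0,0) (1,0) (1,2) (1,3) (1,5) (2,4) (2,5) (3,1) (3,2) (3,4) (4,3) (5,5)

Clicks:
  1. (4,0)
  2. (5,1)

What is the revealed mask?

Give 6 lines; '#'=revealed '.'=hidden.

Click 1 (4,0) count=1: revealed 1 new [(4,0)] -> total=1
Click 2 (5,1) count=0: revealed 5 new [(4,1) (4,2) (5,0) (5,1) (5,2)] -> total=6

Answer: ......
......
......
......
###...
###...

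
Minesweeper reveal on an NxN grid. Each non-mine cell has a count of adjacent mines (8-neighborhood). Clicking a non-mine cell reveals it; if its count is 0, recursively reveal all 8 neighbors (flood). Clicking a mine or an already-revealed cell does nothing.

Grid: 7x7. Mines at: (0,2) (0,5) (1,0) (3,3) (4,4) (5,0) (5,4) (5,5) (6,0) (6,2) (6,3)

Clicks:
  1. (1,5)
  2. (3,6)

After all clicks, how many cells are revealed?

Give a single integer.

Click 1 (1,5) count=1: revealed 1 new [(1,5)] -> total=1
Click 2 (3,6) count=0: revealed 10 new [(1,4) (1,6) (2,4) (2,5) (2,6) (3,4) (3,5) (3,6) (4,5) (4,6)] -> total=11

Answer: 11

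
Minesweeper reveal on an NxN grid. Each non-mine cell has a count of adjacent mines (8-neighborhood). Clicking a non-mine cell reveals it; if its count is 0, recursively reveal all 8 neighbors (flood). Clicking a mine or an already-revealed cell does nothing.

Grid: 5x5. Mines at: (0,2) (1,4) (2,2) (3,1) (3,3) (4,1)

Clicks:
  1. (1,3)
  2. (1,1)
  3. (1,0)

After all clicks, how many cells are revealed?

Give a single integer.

Answer: 7

Derivation:
Click 1 (1,3) count=3: revealed 1 new [(1,3)] -> total=1
Click 2 (1,1) count=2: revealed 1 new [(1,1)] -> total=2
Click 3 (1,0) count=0: revealed 5 new [(0,0) (0,1) (1,0) (2,0) (2,1)] -> total=7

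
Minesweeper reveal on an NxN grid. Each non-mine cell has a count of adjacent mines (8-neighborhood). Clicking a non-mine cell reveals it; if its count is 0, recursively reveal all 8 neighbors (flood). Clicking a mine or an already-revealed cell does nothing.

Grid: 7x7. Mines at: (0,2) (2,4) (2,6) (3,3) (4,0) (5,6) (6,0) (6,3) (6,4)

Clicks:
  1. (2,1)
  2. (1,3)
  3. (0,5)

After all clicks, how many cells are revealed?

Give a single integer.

Answer: 19

Derivation:
Click 1 (2,1) count=0: revealed 11 new [(0,0) (0,1) (1,0) (1,1) (1,2) (2,0) (2,1) (2,2) (3,0) (3,1) (3,2)] -> total=11
Click 2 (1,3) count=2: revealed 1 new [(1,3)] -> total=12
Click 3 (0,5) count=0: revealed 7 new [(0,3) (0,4) (0,5) (0,6) (1,4) (1,5) (1,6)] -> total=19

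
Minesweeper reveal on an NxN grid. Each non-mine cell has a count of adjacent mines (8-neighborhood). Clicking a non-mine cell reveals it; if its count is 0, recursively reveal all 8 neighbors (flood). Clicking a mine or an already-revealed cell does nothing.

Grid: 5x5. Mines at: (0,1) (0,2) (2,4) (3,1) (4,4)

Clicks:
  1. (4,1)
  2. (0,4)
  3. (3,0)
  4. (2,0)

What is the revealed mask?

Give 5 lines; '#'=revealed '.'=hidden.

Click 1 (4,1) count=1: revealed 1 new [(4,1)] -> total=1
Click 2 (0,4) count=0: revealed 4 new [(0,3) (0,4) (1,3) (1,4)] -> total=5
Click 3 (3,0) count=1: revealed 1 new [(3,0)] -> total=6
Click 4 (2,0) count=1: revealed 1 new [(2,0)] -> total=7

Answer: ...##
...##
#....
#....
.#...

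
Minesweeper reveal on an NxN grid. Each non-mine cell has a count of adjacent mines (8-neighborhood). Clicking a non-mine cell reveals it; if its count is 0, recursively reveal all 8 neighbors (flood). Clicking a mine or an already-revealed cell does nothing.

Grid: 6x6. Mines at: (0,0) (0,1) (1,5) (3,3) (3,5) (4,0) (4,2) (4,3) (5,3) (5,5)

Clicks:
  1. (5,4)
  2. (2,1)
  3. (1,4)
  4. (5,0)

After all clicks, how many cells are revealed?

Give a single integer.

Click 1 (5,4) count=3: revealed 1 new [(5,4)] -> total=1
Click 2 (2,1) count=0: revealed 9 new [(1,0) (1,1) (1,2) (2,0) (2,1) (2,2) (3,0) (3,1) (3,2)] -> total=10
Click 3 (1,4) count=1: revealed 1 new [(1,4)] -> total=11
Click 4 (5,0) count=1: revealed 1 new [(5,0)] -> total=12

Answer: 12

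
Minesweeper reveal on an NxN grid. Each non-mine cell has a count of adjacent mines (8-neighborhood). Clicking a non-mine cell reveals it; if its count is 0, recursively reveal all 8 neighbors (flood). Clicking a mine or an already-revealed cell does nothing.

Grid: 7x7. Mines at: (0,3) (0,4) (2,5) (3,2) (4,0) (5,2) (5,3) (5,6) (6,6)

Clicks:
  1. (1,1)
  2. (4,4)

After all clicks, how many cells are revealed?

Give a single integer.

Answer: 12

Derivation:
Click 1 (1,1) count=0: revealed 11 new [(0,0) (0,1) (0,2) (1,0) (1,1) (1,2) (2,0) (2,1) (2,2) (3,0) (3,1)] -> total=11
Click 2 (4,4) count=1: revealed 1 new [(4,4)] -> total=12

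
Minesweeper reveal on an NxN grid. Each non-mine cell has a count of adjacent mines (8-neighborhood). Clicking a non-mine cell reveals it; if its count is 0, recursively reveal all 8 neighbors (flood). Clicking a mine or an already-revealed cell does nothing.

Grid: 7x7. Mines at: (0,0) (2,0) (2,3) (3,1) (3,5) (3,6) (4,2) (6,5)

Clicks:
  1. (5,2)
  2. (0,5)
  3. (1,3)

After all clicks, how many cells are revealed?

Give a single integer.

Click 1 (5,2) count=1: revealed 1 new [(5,2)] -> total=1
Click 2 (0,5) count=0: revealed 15 new [(0,1) (0,2) (0,3) (0,4) (0,5) (0,6) (1,1) (1,2) (1,3) (1,4) (1,5) (1,6) (2,4) (2,5) (2,6)] -> total=16
Click 3 (1,3) count=1: revealed 0 new [(none)] -> total=16

Answer: 16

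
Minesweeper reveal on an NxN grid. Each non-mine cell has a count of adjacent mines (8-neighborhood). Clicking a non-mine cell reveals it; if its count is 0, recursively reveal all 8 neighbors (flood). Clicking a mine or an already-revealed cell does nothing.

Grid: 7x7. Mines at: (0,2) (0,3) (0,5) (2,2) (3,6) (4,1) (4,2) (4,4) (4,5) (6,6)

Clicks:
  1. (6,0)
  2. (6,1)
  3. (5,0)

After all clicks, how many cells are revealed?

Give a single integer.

Click 1 (6,0) count=0: revealed 12 new [(5,0) (5,1) (5,2) (5,3) (5,4) (5,5) (6,0) (6,1) (6,2) (6,3) (6,4) (6,5)] -> total=12
Click 2 (6,1) count=0: revealed 0 new [(none)] -> total=12
Click 3 (5,0) count=1: revealed 0 new [(none)] -> total=12

Answer: 12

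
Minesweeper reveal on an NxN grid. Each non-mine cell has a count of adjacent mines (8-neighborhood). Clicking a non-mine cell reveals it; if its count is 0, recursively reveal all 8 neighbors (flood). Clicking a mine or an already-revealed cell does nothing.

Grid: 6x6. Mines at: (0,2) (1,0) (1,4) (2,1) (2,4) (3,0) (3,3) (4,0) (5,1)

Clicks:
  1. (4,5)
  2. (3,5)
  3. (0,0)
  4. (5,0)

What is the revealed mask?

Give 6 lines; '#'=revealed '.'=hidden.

Answer: #.....
......
......
....##
..####
#.####

Derivation:
Click 1 (4,5) count=0: revealed 10 new [(3,4) (3,5) (4,2) (4,3) (4,4) (4,5) (5,2) (5,3) (5,4) (5,5)] -> total=10
Click 2 (3,5) count=1: revealed 0 new [(none)] -> total=10
Click 3 (0,0) count=1: revealed 1 new [(0,0)] -> total=11
Click 4 (5,0) count=2: revealed 1 new [(5,0)] -> total=12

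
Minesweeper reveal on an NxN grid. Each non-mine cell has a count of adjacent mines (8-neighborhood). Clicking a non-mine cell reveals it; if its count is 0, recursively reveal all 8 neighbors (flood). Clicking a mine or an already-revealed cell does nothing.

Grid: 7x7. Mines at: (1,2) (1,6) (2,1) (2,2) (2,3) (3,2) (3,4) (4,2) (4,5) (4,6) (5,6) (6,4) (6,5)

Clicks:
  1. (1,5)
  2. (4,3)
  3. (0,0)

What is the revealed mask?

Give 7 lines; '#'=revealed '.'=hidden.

Click 1 (1,5) count=1: revealed 1 new [(1,5)] -> total=1
Click 2 (4,3) count=3: revealed 1 new [(4,3)] -> total=2
Click 3 (0,0) count=0: revealed 4 new [(0,0) (0,1) (1,0) (1,1)] -> total=6

Answer: ##.....
##...#.
.......
.......
...#...
.......
.......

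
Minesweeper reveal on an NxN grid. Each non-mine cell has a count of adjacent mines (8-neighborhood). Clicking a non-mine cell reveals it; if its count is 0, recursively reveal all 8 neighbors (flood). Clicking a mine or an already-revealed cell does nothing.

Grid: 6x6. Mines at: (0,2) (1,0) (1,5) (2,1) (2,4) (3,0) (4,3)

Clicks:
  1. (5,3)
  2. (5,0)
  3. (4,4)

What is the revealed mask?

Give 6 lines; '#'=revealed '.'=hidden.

Answer: ......
......
......
......
###.#.
####..

Derivation:
Click 1 (5,3) count=1: revealed 1 new [(5,3)] -> total=1
Click 2 (5,0) count=0: revealed 6 new [(4,0) (4,1) (4,2) (5,0) (5,1) (5,2)] -> total=7
Click 3 (4,4) count=1: revealed 1 new [(4,4)] -> total=8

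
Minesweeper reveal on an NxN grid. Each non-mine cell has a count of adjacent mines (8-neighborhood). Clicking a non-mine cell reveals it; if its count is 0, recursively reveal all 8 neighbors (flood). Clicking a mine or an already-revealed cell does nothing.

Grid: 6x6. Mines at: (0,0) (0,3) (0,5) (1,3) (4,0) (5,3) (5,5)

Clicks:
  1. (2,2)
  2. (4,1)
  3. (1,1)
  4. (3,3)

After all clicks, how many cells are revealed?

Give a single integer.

Answer: 22

Derivation:
Click 1 (2,2) count=1: revealed 1 new [(2,2)] -> total=1
Click 2 (4,1) count=1: revealed 1 new [(4,1)] -> total=2
Click 3 (1,1) count=1: revealed 1 new [(1,1)] -> total=3
Click 4 (3,3) count=0: revealed 19 new [(1,0) (1,2) (1,4) (1,5) (2,0) (2,1) (2,3) (2,4) (2,5) (3,0) (3,1) (3,2) (3,3) (3,4) (3,5) (4,2) (4,3) (4,4) (4,5)] -> total=22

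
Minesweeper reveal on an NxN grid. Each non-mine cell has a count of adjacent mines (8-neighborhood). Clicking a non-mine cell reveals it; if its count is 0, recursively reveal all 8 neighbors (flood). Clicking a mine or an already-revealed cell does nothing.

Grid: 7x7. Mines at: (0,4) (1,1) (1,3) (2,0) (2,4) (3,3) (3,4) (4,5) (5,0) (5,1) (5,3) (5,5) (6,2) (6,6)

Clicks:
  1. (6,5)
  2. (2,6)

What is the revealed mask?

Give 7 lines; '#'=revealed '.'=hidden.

Click 1 (6,5) count=2: revealed 1 new [(6,5)] -> total=1
Click 2 (2,6) count=0: revealed 8 new [(0,5) (0,6) (1,5) (1,6) (2,5) (2,6) (3,5) (3,6)] -> total=9

Answer: .....##
.....##
.....##
.....##
.......
.......
.....#.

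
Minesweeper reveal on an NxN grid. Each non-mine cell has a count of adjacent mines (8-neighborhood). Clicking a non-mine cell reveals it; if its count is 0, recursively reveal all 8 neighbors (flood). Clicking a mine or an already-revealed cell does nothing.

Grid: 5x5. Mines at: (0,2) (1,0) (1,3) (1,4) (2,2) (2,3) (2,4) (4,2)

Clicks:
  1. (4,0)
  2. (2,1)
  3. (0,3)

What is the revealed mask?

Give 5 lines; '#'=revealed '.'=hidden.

Answer: ...#.
.....
##...
##...
##...

Derivation:
Click 1 (4,0) count=0: revealed 6 new [(2,0) (2,1) (3,0) (3,1) (4,0) (4,1)] -> total=6
Click 2 (2,1) count=2: revealed 0 new [(none)] -> total=6
Click 3 (0,3) count=3: revealed 1 new [(0,3)] -> total=7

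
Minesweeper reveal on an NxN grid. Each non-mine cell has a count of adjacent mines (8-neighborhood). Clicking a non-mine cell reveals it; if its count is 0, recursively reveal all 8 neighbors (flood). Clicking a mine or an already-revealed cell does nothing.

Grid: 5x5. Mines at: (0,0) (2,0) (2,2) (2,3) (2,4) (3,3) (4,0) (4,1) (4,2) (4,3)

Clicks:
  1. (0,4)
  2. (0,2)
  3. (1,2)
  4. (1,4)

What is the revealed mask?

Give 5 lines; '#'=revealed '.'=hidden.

Click 1 (0,4) count=0: revealed 8 new [(0,1) (0,2) (0,3) (0,4) (1,1) (1,2) (1,3) (1,4)] -> total=8
Click 2 (0,2) count=0: revealed 0 new [(none)] -> total=8
Click 3 (1,2) count=2: revealed 0 new [(none)] -> total=8
Click 4 (1,4) count=2: revealed 0 new [(none)] -> total=8

Answer: .####
.####
.....
.....
.....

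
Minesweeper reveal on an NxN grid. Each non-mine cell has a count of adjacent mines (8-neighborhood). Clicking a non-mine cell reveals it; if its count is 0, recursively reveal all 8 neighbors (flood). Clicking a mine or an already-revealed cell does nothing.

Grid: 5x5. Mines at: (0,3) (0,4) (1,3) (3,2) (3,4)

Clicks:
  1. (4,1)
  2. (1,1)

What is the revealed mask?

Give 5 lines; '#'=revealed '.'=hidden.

Click 1 (4,1) count=1: revealed 1 new [(4,1)] -> total=1
Click 2 (1,1) count=0: revealed 12 new [(0,0) (0,1) (0,2) (1,0) (1,1) (1,2) (2,0) (2,1) (2,2) (3,0) (3,1) (4,0)] -> total=13

Answer: ###..
###..
###..
##...
##...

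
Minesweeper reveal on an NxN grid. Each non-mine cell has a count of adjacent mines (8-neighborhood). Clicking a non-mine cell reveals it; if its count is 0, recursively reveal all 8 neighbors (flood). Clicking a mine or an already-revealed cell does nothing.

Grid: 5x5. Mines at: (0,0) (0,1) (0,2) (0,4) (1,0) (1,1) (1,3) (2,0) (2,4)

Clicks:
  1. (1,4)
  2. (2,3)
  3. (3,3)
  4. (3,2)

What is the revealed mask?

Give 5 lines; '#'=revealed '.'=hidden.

Click 1 (1,4) count=3: revealed 1 new [(1,4)] -> total=1
Click 2 (2,3) count=2: revealed 1 new [(2,3)] -> total=2
Click 3 (3,3) count=1: revealed 1 new [(3,3)] -> total=3
Click 4 (3,2) count=0: revealed 11 new [(2,1) (2,2) (3,0) (3,1) (3,2) (3,4) (4,0) (4,1) (4,2) (4,3) (4,4)] -> total=14

Answer: .....
....#
.###.
#####
#####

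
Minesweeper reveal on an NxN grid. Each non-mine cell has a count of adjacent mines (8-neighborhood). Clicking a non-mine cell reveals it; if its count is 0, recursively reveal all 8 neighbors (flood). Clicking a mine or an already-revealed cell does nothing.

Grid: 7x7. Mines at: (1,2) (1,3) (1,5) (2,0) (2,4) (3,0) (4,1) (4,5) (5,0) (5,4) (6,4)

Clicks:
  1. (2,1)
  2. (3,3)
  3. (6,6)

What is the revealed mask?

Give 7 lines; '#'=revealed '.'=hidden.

Click 1 (2,1) count=3: revealed 1 new [(2,1)] -> total=1
Click 2 (3,3) count=1: revealed 1 new [(3,3)] -> total=2
Click 3 (6,6) count=0: revealed 4 new [(5,5) (5,6) (6,5) (6,6)] -> total=6

Answer: .......
.......
.#.....
...#...
.......
.....##
.....##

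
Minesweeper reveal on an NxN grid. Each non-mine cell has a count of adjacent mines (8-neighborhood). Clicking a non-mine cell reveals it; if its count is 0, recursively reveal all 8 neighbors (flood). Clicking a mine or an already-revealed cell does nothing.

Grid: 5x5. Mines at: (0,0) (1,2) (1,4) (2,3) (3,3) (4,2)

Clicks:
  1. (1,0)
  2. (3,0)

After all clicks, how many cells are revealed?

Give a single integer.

Answer: 8

Derivation:
Click 1 (1,0) count=1: revealed 1 new [(1,0)] -> total=1
Click 2 (3,0) count=0: revealed 7 new [(1,1) (2,0) (2,1) (3,0) (3,1) (4,0) (4,1)] -> total=8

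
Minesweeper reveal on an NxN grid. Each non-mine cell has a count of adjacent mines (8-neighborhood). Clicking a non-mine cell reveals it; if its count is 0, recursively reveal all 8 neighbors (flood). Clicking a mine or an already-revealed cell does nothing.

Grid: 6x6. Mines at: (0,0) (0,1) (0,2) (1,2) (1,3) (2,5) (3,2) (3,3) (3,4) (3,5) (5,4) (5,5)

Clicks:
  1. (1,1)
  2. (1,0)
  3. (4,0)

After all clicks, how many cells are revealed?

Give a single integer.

Click 1 (1,1) count=4: revealed 1 new [(1,1)] -> total=1
Click 2 (1,0) count=2: revealed 1 new [(1,0)] -> total=2
Click 3 (4,0) count=0: revealed 12 new [(2,0) (2,1) (3,0) (3,1) (4,0) (4,1) (4,2) (4,3) (5,0) (5,1) (5,2) (5,3)] -> total=14

Answer: 14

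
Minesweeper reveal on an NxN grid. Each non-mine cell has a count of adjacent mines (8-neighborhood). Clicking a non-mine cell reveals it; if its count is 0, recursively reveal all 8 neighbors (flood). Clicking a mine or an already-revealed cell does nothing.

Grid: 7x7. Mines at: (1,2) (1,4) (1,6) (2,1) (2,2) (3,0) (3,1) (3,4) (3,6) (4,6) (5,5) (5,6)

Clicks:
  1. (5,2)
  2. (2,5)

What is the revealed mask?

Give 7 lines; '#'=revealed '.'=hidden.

Answer: .......
.......
.....#.
.......
#####..
#####..
#####..

Derivation:
Click 1 (5,2) count=0: revealed 15 new [(4,0) (4,1) (4,2) (4,3) (4,4) (5,0) (5,1) (5,2) (5,3) (5,4) (6,0) (6,1) (6,2) (6,3) (6,4)] -> total=15
Click 2 (2,5) count=4: revealed 1 new [(2,5)] -> total=16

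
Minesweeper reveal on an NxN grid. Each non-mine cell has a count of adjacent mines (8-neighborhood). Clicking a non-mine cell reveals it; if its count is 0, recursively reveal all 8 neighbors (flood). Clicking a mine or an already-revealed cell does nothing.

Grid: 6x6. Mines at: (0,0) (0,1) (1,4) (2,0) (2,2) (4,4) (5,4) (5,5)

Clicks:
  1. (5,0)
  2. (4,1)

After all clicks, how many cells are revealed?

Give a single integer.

Click 1 (5,0) count=0: revealed 12 new [(3,0) (3,1) (3,2) (3,3) (4,0) (4,1) (4,2) (4,3) (5,0) (5,1) (5,2) (5,3)] -> total=12
Click 2 (4,1) count=0: revealed 0 new [(none)] -> total=12

Answer: 12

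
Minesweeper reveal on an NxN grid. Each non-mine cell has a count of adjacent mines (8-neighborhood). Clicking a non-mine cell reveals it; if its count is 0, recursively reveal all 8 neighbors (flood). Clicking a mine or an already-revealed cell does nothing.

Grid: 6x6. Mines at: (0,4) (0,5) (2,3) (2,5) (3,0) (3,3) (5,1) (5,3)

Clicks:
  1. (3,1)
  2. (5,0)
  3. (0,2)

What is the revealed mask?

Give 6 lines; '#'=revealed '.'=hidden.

Click 1 (3,1) count=1: revealed 1 new [(3,1)] -> total=1
Click 2 (5,0) count=1: revealed 1 new [(5,0)] -> total=2
Click 3 (0,2) count=0: revealed 11 new [(0,0) (0,1) (0,2) (0,3) (1,0) (1,1) (1,2) (1,3) (2,0) (2,1) (2,2)] -> total=13

Answer: ####..
####..
###...
.#....
......
#.....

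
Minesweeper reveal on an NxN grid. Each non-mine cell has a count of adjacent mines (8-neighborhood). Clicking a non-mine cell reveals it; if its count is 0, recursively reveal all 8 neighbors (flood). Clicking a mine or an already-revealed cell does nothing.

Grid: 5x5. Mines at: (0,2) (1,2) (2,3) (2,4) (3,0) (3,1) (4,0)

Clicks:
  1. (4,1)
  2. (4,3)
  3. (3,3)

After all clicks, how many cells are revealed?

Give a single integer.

Click 1 (4,1) count=3: revealed 1 new [(4,1)] -> total=1
Click 2 (4,3) count=0: revealed 6 new [(3,2) (3,3) (3,4) (4,2) (4,3) (4,4)] -> total=7
Click 3 (3,3) count=2: revealed 0 new [(none)] -> total=7

Answer: 7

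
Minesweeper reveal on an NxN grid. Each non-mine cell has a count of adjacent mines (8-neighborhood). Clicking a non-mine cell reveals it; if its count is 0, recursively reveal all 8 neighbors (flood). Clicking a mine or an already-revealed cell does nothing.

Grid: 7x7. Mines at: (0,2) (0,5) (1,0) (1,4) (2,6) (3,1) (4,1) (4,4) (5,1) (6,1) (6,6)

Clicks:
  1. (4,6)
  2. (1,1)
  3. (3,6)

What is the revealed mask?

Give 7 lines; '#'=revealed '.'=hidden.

Click 1 (4,6) count=0: revealed 6 new [(3,5) (3,6) (4,5) (4,6) (5,5) (5,6)] -> total=6
Click 2 (1,1) count=2: revealed 1 new [(1,1)] -> total=7
Click 3 (3,6) count=1: revealed 0 new [(none)] -> total=7

Answer: .......
.#.....
.......
.....##
.....##
.....##
.......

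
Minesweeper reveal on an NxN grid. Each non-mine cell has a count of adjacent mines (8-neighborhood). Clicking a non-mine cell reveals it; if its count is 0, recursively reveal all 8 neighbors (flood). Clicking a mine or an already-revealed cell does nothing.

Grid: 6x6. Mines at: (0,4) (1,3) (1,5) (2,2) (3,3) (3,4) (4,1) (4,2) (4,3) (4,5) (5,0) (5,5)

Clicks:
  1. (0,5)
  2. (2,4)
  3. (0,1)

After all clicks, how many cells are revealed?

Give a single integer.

Click 1 (0,5) count=2: revealed 1 new [(0,5)] -> total=1
Click 2 (2,4) count=4: revealed 1 new [(2,4)] -> total=2
Click 3 (0,1) count=0: revealed 10 new [(0,0) (0,1) (0,2) (1,0) (1,1) (1,2) (2,0) (2,1) (3,0) (3,1)] -> total=12

Answer: 12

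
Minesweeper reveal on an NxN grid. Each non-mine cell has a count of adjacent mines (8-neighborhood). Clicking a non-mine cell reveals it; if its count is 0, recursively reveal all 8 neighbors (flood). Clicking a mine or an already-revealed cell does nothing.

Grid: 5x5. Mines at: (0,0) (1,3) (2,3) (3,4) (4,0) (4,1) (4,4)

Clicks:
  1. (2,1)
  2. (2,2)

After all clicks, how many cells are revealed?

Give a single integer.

Answer: 9

Derivation:
Click 1 (2,1) count=0: revealed 9 new [(1,0) (1,1) (1,2) (2,0) (2,1) (2,2) (3,0) (3,1) (3,2)] -> total=9
Click 2 (2,2) count=2: revealed 0 new [(none)] -> total=9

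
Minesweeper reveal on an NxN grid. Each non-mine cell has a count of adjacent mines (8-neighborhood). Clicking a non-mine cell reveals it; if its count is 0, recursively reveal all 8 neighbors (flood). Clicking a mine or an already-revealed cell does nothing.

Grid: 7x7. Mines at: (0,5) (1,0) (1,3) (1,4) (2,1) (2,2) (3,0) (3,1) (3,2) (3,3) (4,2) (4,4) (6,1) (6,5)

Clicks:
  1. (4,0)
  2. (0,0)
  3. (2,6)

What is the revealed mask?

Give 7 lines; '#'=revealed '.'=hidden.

Click 1 (4,0) count=2: revealed 1 new [(4,0)] -> total=1
Click 2 (0,0) count=1: revealed 1 new [(0,0)] -> total=2
Click 3 (2,6) count=0: revealed 10 new [(1,5) (1,6) (2,5) (2,6) (3,5) (3,6) (4,5) (4,6) (5,5) (5,6)] -> total=12

Answer: #......
.....##
.....##
.....##
#....##
.....##
.......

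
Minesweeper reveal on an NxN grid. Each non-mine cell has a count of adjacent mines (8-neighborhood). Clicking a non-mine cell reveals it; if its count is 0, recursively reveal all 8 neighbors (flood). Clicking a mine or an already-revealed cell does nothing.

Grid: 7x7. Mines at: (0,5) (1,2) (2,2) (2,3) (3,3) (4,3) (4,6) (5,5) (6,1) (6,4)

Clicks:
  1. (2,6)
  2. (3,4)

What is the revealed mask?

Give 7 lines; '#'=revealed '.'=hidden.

Click 1 (2,6) count=0: revealed 9 new [(1,4) (1,5) (1,6) (2,4) (2,5) (2,6) (3,4) (3,5) (3,6)] -> total=9
Click 2 (3,4) count=3: revealed 0 new [(none)] -> total=9

Answer: .......
....###
....###
....###
.......
.......
.......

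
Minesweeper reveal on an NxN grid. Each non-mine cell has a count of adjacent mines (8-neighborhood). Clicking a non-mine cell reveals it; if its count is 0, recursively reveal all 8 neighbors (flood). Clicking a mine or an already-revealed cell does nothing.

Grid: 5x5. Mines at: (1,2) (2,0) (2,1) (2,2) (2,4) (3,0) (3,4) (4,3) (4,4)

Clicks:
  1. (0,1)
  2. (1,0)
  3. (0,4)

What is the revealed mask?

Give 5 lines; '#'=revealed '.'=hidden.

Answer: .#.##
#..##
.....
.....
.....

Derivation:
Click 1 (0,1) count=1: revealed 1 new [(0,1)] -> total=1
Click 2 (1,0) count=2: revealed 1 new [(1,0)] -> total=2
Click 3 (0,4) count=0: revealed 4 new [(0,3) (0,4) (1,3) (1,4)] -> total=6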